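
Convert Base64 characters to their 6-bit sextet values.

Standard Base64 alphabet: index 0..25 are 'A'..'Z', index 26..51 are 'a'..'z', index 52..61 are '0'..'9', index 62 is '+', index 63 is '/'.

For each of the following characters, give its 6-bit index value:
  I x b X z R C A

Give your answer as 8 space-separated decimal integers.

Answer: 8 49 27 23 51 17 2 0

Derivation:
'I': A..Z range, ord('I') − ord('A') = 8
'x': a..z range, 26 + ord('x') − ord('a') = 49
'b': a..z range, 26 + ord('b') − ord('a') = 27
'X': A..Z range, ord('X') − ord('A') = 23
'z': a..z range, 26 + ord('z') − ord('a') = 51
'R': A..Z range, ord('R') − ord('A') = 17
'C': A..Z range, ord('C') − ord('A') = 2
'A': A..Z range, ord('A') − ord('A') = 0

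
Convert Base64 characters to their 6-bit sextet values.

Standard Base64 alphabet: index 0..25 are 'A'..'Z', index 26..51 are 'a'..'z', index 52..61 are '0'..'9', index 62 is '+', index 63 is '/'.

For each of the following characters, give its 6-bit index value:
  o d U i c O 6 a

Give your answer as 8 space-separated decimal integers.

'o': a..z range, 26 + ord('o') − ord('a') = 40
'd': a..z range, 26 + ord('d') − ord('a') = 29
'U': A..Z range, ord('U') − ord('A') = 20
'i': a..z range, 26 + ord('i') − ord('a') = 34
'c': a..z range, 26 + ord('c') − ord('a') = 28
'O': A..Z range, ord('O') − ord('A') = 14
'6': 0..9 range, 52 + ord('6') − ord('0') = 58
'a': a..z range, 26 + ord('a') − ord('a') = 26

Answer: 40 29 20 34 28 14 58 26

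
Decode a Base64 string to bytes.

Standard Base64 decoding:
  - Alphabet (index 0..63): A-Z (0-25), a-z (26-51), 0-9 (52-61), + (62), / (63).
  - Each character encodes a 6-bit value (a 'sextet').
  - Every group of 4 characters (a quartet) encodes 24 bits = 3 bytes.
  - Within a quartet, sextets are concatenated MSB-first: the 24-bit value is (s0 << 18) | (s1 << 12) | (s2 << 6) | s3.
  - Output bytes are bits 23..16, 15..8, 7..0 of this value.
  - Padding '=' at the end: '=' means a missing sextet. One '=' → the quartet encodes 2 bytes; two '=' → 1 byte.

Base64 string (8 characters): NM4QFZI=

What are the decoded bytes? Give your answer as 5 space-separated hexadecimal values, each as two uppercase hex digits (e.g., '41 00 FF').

After char 0 ('N'=13): chars_in_quartet=1 acc=0xD bytes_emitted=0
After char 1 ('M'=12): chars_in_quartet=2 acc=0x34C bytes_emitted=0
After char 2 ('4'=56): chars_in_quartet=3 acc=0xD338 bytes_emitted=0
After char 3 ('Q'=16): chars_in_quartet=4 acc=0x34CE10 -> emit 34 CE 10, reset; bytes_emitted=3
After char 4 ('F'=5): chars_in_quartet=1 acc=0x5 bytes_emitted=3
After char 5 ('Z'=25): chars_in_quartet=2 acc=0x159 bytes_emitted=3
After char 6 ('I'=8): chars_in_quartet=3 acc=0x5648 bytes_emitted=3
Padding '=': partial quartet acc=0x5648 -> emit 15 92; bytes_emitted=5

Answer: 34 CE 10 15 92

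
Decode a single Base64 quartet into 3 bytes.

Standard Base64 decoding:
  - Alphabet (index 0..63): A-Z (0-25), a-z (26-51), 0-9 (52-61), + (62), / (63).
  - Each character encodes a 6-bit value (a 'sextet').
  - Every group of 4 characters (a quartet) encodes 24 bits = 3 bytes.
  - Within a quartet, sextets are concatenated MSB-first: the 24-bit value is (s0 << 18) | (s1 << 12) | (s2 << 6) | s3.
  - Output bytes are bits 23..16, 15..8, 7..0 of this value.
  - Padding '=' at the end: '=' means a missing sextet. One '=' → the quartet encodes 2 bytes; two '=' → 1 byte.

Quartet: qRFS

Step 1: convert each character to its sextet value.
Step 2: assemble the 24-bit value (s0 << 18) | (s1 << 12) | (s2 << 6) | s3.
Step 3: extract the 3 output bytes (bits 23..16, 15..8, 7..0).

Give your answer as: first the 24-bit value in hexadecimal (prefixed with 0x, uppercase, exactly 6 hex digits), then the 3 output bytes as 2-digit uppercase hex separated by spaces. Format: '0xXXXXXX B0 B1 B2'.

Answer: 0xA91152 A9 11 52

Derivation:
Sextets: q=42, R=17, F=5, S=18
24-bit: (42<<18) | (17<<12) | (5<<6) | 18
      = 0xA80000 | 0x011000 | 0x000140 | 0x000012
      = 0xA91152
Bytes: (v>>16)&0xFF=A9, (v>>8)&0xFF=11, v&0xFF=52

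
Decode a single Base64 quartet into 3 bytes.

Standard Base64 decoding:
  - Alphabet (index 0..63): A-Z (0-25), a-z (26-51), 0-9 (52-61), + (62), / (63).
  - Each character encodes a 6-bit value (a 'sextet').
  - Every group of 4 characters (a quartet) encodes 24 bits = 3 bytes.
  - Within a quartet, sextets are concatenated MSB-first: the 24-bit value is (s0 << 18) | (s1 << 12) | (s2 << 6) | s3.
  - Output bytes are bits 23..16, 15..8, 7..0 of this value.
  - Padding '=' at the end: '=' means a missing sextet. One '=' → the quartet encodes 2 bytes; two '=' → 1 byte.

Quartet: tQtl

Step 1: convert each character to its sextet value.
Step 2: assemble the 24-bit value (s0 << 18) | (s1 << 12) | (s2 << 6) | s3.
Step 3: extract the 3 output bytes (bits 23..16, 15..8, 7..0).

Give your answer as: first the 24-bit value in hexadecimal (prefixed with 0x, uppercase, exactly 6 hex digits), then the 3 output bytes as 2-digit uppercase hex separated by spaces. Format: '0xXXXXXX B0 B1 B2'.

Sextets: t=45, Q=16, t=45, l=37
24-bit: (45<<18) | (16<<12) | (45<<6) | 37
      = 0xB40000 | 0x010000 | 0x000B40 | 0x000025
      = 0xB50B65
Bytes: (v>>16)&0xFF=B5, (v>>8)&0xFF=0B, v&0xFF=65

Answer: 0xB50B65 B5 0B 65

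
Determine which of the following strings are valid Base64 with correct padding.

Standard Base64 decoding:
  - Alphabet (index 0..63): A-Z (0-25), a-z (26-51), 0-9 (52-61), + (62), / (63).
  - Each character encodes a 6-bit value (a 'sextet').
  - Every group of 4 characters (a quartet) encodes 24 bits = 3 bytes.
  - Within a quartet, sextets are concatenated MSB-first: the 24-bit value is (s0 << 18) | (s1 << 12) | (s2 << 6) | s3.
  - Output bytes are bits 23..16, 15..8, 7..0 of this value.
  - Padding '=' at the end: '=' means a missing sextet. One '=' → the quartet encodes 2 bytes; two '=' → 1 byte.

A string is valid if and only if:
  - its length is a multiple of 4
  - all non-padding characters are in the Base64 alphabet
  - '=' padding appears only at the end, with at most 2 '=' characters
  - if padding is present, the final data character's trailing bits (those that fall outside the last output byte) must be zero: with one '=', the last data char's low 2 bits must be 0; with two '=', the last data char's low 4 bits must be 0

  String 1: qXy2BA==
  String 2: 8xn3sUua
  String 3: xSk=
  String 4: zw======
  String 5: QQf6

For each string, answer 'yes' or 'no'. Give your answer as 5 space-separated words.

String 1: 'qXy2BA==' → valid
String 2: '8xn3sUua' → valid
String 3: 'xSk=' → valid
String 4: 'zw======' → invalid (6 pad chars (max 2))
String 5: 'QQf6' → valid

Answer: yes yes yes no yes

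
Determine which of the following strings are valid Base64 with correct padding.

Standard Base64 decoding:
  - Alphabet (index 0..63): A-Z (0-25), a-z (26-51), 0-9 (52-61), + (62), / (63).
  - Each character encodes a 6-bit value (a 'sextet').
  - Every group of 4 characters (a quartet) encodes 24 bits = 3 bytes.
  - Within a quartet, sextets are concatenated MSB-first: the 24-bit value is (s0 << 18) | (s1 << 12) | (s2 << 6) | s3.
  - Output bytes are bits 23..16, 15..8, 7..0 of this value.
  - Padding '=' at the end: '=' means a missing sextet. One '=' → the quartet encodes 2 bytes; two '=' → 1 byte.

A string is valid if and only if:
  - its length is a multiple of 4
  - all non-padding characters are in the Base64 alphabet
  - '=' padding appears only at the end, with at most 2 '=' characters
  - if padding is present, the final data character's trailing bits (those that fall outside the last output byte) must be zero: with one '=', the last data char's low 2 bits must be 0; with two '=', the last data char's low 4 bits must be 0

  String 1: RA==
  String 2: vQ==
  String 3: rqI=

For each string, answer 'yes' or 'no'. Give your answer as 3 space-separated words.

Answer: yes yes yes

Derivation:
String 1: 'RA==' → valid
String 2: 'vQ==' → valid
String 3: 'rqI=' → valid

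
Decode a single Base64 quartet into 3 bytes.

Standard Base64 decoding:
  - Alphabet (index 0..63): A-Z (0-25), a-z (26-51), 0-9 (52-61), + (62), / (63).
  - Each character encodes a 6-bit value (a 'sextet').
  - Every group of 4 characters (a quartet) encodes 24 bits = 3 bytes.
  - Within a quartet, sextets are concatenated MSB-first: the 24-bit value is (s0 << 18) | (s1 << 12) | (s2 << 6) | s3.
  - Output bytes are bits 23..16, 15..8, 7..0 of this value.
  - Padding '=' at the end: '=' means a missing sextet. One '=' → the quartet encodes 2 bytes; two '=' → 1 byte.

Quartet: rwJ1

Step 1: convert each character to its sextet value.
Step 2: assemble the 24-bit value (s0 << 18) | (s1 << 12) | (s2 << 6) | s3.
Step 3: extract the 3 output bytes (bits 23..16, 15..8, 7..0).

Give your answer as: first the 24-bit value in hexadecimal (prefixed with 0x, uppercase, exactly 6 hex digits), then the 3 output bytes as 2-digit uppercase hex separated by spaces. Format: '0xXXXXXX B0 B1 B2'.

Answer: 0xAF0275 AF 02 75

Derivation:
Sextets: r=43, w=48, J=9, 1=53
24-bit: (43<<18) | (48<<12) | (9<<6) | 53
      = 0xAC0000 | 0x030000 | 0x000240 | 0x000035
      = 0xAF0275
Bytes: (v>>16)&0xFF=AF, (v>>8)&0xFF=02, v&0xFF=75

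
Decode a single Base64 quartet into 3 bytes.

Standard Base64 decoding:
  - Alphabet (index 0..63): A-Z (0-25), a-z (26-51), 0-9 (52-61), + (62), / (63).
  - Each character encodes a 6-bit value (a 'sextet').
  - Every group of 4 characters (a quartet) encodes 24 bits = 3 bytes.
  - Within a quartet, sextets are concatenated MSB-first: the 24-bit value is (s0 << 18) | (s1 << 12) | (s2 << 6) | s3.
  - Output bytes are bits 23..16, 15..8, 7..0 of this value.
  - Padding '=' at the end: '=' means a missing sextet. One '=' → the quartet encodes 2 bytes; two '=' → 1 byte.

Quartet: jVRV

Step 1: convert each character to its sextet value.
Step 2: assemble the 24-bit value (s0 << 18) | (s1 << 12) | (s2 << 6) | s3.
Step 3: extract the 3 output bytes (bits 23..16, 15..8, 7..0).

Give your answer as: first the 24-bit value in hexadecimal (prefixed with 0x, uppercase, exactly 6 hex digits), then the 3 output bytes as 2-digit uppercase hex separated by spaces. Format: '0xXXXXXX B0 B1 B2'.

Sextets: j=35, V=21, R=17, V=21
24-bit: (35<<18) | (21<<12) | (17<<6) | 21
      = 0x8C0000 | 0x015000 | 0x000440 | 0x000015
      = 0x8D5455
Bytes: (v>>16)&0xFF=8D, (v>>8)&0xFF=54, v&0xFF=55

Answer: 0x8D5455 8D 54 55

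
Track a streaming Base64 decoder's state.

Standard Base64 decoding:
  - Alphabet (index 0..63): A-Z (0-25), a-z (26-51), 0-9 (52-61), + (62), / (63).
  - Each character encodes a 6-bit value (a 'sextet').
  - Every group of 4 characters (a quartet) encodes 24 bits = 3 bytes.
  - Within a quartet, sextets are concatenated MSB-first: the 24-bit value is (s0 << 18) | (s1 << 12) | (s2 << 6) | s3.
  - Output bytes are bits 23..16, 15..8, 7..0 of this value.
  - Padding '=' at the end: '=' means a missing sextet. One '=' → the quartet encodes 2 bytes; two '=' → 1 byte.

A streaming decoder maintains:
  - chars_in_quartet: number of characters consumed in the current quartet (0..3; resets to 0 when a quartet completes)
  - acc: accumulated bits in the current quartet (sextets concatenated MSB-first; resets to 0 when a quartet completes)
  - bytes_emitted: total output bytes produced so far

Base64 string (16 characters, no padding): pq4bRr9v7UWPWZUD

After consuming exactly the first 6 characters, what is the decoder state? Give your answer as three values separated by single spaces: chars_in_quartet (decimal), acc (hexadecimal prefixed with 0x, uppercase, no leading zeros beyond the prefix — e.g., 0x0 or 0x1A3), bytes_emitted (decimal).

Answer: 2 0x46B 3

Derivation:
After char 0 ('p'=41): chars_in_quartet=1 acc=0x29 bytes_emitted=0
After char 1 ('q'=42): chars_in_quartet=2 acc=0xA6A bytes_emitted=0
After char 2 ('4'=56): chars_in_quartet=3 acc=0x29AB8 bytes_emitted=0
After char 3 ('b'=27): chars_in_quartet=4 acc=0xA6AE1B -> emit A6 AE 1B, reset; bytes_emitted=3
After char 4 ('R'=17): chars_in_quartet=1 acc=0x11 bytes_emitted=3
After char 5 ('r'=43): chars_in_quartet=2 acc=0x46B bytes_emitted=3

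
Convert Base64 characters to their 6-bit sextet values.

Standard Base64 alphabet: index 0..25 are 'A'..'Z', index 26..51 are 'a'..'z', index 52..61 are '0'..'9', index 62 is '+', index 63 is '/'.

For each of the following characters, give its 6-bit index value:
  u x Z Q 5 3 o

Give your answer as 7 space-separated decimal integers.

Answer: 46 49 25 16 57 55 40

Derivation:
'u': a..z range, 26 + ord('u') − ord('a') = 46
'x': a..z range, 26 + ord('x') − ord('a') = 49
'Z': A..Z range, ord('Z') − ord('A') = 25
'Q': A..Z range, ord('Q') − ord('A') = 16
'5': 0..9 range, 52 + ord('5') − ord('0') = 57
'3': 0..9 range, 52 + ord('3') − ord('0') = 55
'o': a..z range, 26 + ord('o') − ord('a') = 40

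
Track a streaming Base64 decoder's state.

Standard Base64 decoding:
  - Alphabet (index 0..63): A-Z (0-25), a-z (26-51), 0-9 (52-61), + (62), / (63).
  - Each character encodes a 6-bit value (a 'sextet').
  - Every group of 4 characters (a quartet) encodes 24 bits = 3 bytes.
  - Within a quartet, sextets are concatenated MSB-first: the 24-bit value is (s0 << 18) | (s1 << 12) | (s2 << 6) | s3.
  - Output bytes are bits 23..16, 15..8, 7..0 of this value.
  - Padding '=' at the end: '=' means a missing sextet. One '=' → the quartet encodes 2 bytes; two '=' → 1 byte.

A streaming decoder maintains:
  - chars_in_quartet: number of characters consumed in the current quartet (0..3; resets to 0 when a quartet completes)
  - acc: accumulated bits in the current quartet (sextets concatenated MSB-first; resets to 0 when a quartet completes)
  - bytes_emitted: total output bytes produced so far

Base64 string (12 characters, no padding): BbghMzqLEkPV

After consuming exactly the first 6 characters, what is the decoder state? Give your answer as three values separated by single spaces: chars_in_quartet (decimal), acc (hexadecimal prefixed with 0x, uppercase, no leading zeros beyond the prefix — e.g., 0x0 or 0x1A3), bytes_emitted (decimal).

After char 0 ('B'=1): chars_in_quartet=1 acc=0x1 bytes_emitted=0
After char 1 ('b'=27): chars_in_quartet=2 acc=0x5B bytes_emitted=0
After char 2 ('g'=32): chars_in_quartet=3 acc=0x16E0 bytes_emitted=0
After char 3 ('h'=33): chars_in_quartet=4 acc=0x5B821 -> emit 05 B8 21, reset; bytes_emitted=3
After char 4 ('M'=12): chars_in_quartet=1 acc=0xC bytes_emitted=3
After char 5 ('z'=51): chars_in_quartet=2 acc=0x333 bytes_emitted=3

Answer: 2 0x333 3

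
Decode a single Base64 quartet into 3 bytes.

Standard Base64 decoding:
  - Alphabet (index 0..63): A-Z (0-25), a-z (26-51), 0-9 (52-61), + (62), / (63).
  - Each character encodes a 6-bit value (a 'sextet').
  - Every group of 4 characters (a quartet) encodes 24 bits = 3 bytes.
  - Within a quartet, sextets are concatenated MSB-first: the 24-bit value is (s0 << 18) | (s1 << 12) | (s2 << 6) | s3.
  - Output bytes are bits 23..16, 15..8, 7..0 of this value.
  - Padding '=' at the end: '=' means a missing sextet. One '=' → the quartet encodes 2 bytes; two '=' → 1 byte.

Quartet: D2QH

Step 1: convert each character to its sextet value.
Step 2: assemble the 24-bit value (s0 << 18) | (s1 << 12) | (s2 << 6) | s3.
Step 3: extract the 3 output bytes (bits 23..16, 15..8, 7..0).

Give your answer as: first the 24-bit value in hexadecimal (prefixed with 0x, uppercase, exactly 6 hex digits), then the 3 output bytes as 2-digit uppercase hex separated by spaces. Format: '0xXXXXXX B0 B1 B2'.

Sextets: D=3, 2=54, Q=16, H=7
24-bit: (3<<18) | (54<<12) | (16<<6) | 7
      = 0x0C0000 | 0x036000 | 0x000400 | 0x000007
      = 0x0F6407
Bytes: (v>>16)&0xFF=0F, (v>>8)&0xFF=64, v&0xFF=07

Answer: 0x0F6407 0F 64 07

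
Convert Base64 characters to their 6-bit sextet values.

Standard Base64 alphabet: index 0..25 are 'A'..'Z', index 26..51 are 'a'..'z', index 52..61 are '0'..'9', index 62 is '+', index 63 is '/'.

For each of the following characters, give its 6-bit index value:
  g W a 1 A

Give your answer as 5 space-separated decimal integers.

'g': a..z range, 26 + ord('g') − ord('a') = 32
'W': A..Z range, ord('W') − ord('A') = 22
'a': a..z range, 26 + ord('a') − ord('a') = 26
'1': 0..9 range, 52 + ord('1') − ord('0') = 53
'A': A..Z range, ord('A') − ord('A') = 0

Answer: 32 22 26 53 0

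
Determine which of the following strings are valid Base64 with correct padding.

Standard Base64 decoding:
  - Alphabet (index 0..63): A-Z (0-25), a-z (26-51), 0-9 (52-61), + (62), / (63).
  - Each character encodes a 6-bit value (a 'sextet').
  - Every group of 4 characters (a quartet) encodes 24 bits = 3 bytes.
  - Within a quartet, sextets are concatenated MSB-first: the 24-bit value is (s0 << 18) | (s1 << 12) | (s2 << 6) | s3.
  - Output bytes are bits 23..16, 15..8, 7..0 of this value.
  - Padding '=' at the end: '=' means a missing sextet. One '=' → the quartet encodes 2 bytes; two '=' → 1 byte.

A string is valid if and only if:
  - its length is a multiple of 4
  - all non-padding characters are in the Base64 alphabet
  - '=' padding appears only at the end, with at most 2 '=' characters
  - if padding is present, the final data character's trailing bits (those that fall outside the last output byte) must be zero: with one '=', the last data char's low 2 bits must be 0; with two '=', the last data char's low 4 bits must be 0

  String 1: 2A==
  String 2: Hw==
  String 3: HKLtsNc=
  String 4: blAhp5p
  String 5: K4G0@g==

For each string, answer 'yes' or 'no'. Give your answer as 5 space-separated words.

Answer: yes yes yes no no

Derivation:
String 1: '2A==' → valid
String 2: 'Hw==' → valid
String 3: 'HKLtsNc=' → valid
String 4: 'blAhp5p' → invalid (len=7 not mult of 4)
String 5: 'K4G0@g==' → invalid (bad char(s): ['@'])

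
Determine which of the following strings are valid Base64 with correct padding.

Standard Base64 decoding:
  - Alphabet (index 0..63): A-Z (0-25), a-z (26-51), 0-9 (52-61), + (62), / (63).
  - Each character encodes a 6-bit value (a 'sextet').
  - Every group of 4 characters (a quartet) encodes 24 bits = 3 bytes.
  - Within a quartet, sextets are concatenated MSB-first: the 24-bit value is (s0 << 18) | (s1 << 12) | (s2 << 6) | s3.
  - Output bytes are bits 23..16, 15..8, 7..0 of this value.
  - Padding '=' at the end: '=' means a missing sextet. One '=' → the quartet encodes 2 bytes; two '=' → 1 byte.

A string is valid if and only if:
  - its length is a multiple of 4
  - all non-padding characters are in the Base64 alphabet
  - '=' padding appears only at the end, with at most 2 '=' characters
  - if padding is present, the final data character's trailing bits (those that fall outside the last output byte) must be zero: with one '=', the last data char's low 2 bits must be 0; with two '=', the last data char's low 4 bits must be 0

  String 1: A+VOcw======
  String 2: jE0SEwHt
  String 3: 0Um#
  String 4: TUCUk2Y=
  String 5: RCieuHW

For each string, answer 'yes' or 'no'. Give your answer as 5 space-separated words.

String 1: 'A+VOcw======' → invalid (6 pad chars (max 2))
String 2: 'jE0SEwHt' → valid
String 3: '0Um#' → invalid (bad char(s): ['#'])
String 4: 'TUCUk2Y=' → valid
String 5: 'RCieuHW' → invalid (len=7 not mult of 4)

Answer: no yes no yes no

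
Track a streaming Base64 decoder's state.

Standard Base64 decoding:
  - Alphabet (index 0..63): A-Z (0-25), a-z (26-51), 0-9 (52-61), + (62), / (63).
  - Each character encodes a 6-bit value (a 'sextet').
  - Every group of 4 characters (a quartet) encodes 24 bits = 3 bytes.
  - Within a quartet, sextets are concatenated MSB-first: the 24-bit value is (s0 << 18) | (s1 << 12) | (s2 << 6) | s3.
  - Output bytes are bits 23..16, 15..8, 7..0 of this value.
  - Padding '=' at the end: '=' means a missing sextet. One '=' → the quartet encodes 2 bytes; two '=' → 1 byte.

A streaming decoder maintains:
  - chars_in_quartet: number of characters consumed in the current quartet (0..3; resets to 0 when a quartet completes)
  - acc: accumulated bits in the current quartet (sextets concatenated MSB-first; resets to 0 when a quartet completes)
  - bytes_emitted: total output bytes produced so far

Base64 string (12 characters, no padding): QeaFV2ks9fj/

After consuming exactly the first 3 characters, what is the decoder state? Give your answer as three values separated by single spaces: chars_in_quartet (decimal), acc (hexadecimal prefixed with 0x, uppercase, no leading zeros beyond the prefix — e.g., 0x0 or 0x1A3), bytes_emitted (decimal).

Answer: 3 0x1079A 0

Derivation:
After char 0 ('Q'=16): chars_in_quartet=1 acc=0x10 bytes_emitted=0
After char 1 ('e'=30): chars_in_quartet=2 acc=0x41E bytes_emitted=0
After char 2 ('a'=26): chars_in_quartet=3 acc=0x1079A bytes_emitted=0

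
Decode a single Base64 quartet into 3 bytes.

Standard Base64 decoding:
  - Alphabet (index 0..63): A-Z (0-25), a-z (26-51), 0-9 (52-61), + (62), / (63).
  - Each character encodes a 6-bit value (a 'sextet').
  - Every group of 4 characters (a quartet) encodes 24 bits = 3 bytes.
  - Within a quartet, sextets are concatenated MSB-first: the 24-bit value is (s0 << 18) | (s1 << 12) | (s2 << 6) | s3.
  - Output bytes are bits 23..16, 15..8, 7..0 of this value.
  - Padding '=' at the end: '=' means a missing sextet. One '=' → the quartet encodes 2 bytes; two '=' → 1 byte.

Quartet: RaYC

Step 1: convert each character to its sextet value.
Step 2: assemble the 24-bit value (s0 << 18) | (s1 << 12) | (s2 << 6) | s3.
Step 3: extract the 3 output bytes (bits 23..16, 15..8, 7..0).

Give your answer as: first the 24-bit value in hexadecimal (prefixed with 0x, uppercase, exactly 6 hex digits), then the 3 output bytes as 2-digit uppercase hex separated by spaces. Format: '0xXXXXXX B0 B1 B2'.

Answer: 0x45A602 45 A6 02

Derivation:
Sextets: R=17, a=26, Y=24, C=2
24-bit: (17<<18) | (26<<12) | (24<<6) | 2
      = 0x440000 | 0x01A000 | 0x000600 | 0x000002
      = 0x45A602
Bytes: (v>>16)&0xFF=45, (v>>8)&0xFF=A6, v&0xFF=02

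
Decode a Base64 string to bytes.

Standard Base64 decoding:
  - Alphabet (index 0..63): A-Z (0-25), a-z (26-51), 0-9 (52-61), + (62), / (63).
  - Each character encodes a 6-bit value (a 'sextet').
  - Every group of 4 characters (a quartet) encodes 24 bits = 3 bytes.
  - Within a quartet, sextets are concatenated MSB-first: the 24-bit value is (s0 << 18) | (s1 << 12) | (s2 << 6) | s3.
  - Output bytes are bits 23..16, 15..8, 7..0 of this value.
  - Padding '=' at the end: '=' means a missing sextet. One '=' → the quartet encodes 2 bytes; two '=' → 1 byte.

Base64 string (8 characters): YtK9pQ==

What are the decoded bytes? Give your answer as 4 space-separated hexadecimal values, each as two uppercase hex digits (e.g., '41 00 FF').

After char 0 ('Y'=24): chars_in_quartet=1 acc=0x18 bytes_emitted=0
After char 1 ('t'=45): chars_in_quartet=2 acc=0x62D bytes_emitted=0
After char 2 ('K'=10): chars_in_quartet=3 acc=0x18B4A bytes_emitted=0
After char 3 ('9'=61): chars_in_quartet=4 acc=0x62D2BD -> emit 62 D2 BD, reset; bytes_emitted=3
After char 4 ('p'=41): chars_in_quartet=1 acc=0x29 bytes_emitted=3
After char 5 ('Q'=16): chars_in_quartet=2 acc=0xA50 bytes_emitted=3
Padding '==': partial quartet acc=0xA50 -> emit A5; bytes_emitted=4

Answer: 62 D2 BD A5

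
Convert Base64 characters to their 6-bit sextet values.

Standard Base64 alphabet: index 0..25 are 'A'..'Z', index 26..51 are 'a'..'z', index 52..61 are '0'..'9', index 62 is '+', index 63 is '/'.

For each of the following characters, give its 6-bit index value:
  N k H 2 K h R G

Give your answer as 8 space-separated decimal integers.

Answer: 13 36 7 54 10 33 17 6

Derivation:
'N': A..Z range, ord('N') − ord('A') = 13
'k': a..z range, 26 + ord('k') − ord('a') = 36
'H': A..Z range, ord('H') − ord('A') = 7
'2': 0..9 range, 52 + ord('2') − ord('0') = 54
'K': A..Z range, ord('K') − ord('A') = 10
'h': a..z range, 26 + ord('h') − ord('a') = 33
'R': A..Z range, ord('R') − ord('A') = 17
'G': A..Z range, ord('G') − ord('A') = 6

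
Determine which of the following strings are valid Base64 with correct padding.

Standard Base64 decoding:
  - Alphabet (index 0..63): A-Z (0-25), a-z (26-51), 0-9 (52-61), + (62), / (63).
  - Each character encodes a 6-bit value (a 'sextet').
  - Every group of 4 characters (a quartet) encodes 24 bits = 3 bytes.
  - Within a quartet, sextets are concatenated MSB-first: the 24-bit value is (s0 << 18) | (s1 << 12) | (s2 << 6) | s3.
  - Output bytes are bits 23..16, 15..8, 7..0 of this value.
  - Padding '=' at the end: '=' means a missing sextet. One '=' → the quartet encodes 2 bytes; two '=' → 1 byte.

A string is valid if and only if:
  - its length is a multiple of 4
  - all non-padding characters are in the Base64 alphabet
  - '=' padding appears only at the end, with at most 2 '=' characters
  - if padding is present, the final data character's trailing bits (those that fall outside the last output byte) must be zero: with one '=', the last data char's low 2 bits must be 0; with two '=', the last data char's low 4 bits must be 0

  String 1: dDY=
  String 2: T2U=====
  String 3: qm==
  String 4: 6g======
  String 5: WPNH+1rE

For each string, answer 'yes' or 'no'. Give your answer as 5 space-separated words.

String 1: 'dDY=' → valid
String 2: 'T2U=====' → invalid (5 pad chars (max 2))
String 3: 'qm==' → invalid (bad trailing bits)
String 4: '6g======' → invalid (6 pad chars (max 2))
String 5: 'WPNH+1rE' → valid

Answer: yes no no no yes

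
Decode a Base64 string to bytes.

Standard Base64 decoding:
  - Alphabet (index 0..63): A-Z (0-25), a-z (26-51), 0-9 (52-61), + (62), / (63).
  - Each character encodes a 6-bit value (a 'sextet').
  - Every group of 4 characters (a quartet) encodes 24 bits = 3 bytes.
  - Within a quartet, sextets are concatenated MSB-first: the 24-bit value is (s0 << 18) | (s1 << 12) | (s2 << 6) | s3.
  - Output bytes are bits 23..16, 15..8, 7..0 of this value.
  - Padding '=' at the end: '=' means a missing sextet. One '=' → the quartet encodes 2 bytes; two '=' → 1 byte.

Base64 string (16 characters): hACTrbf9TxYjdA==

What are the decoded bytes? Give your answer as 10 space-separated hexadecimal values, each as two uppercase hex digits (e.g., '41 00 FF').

After char 0 ('h'=33): chars_in_quartet=1 acc=0x21 bytes_emitted=0
After char 1 ('A'=0): chars_in_quartet=2 acc=0x840 bytes_emitted=0
After char 2 ('C'=2): chars_in_quartet=3 acc=0x21002 bytes_emitted=0
After char 3 ('T'=19): chars_in_quartet=4 acc=0x840093 -> emit 84 00 93, reset; bytes_emitted=3
After char 4 ('r'=43): chars_in_quartet=1 acc=0x2B bytes_emitted=3
After char 5 ('b'=27): chars_in_quartet=2 acc=0xADB bytes_emitted=3
After char 6 ('f'=31): chars_in_quartet=3 acc=0x2B6DF bytes_emitted=3
After char 7 ('9'=61): chars_in_quartet=4 acc=0xADB7FD -> emit AD B7 FD, reset; bytes_emitted=6
After char 8 ('T'=19): chars_in_quartet=1 acc=0x13 bytes_emitted=6
After char 9 ('x'=49): chars_in_quartet=2 acc=0x4F1 bytes_emitted=6
After char 10 ('Y'=24): chars_in_quartet=3 acc=0x13C58 bytes_emitted=6
After char 11 ('j'=35): chars_in_quartet=4 acc=0x4F1623 -> emit 4F 16 23, reset; bytes_emitted=9
After char 12 ('d'=29): chars_in_quartet=1 acc=0x1D bytes_emitted=9
After char 13 ('A'=0): chars_in_quartet=2 acc=0x740 bytes_emitted=9
Padding '==': partial quartet acc=0x740 -> emit 74; bytes_emitted=10

Answer: 84 00 93 AD B7 FD 4F 16 23 74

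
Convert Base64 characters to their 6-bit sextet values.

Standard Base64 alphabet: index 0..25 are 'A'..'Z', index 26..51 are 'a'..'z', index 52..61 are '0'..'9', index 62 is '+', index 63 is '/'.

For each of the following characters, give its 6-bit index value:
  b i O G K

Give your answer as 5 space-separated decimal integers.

Answer: 27 34 14 6 10

Derivation:
'b': a..z range, 26 + ord('b') − ord('a') = 27
'i': a..z range, 26 + ord('i') − ord('a') = 34
'O': A..Z range, ord('O') − ord('A') = 14
'G': A..Z range, ord('G') − ord('A') = 6
'K': A..Z range, ord('K') − ord('A') = 10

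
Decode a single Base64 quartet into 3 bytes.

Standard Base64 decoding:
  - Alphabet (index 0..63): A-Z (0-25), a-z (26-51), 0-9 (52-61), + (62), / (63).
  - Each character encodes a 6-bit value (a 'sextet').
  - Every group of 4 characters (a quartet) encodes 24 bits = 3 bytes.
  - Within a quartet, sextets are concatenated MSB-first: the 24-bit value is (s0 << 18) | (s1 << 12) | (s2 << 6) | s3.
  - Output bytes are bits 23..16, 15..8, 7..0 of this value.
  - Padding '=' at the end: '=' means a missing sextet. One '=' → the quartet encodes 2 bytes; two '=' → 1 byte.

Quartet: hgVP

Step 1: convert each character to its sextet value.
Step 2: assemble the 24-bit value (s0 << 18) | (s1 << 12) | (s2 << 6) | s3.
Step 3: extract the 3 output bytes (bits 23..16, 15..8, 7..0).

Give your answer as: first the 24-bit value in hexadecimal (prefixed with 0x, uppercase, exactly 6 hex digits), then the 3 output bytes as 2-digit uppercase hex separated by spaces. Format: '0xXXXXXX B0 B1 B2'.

Sextets: h=33, g=32, V=21, P=15
24-bit: (33<<18) | (32<<12) | (21<<6) | 15
      = 0x840000 | 0x020000 | 0x000540 | 0x00000F
      = 0x86054F
Bytes: (v>>16)&0xFF=86, (v>>8)&0xFF=05, v&0xFF=4F

Answer: 0x86054F 86 05 4F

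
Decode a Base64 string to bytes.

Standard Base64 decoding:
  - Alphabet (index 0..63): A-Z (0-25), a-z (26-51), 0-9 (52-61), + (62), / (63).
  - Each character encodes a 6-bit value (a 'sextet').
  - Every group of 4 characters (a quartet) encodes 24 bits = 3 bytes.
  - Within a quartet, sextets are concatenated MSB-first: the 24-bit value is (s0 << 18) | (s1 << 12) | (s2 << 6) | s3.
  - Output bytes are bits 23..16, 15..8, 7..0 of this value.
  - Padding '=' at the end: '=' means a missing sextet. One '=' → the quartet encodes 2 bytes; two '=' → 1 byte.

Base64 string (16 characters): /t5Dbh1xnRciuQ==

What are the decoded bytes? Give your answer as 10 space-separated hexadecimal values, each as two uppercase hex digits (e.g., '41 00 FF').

Answer: FE DE 43 6E 1D 71 9D 17 22 B9

Derivation:
After char 0 ('/'=63): chars_in_quartet=1 acc=0x3F bytes_emitted=0
After char 1 ('t'=45): chars_in_quartet=2 acc=0xFED bytes_emitted=0
After char 2 ('5'=57): chars_in_quartet=3 acc=0x3FB79 bytes_emitted=0
After char 3 ('D'=3): chars_in_quartet=4 acc=0xFEDE43 -> emit FE DE 43, reset; bytes_emitted=3
After char 4 ('b'=27): chars_in_quartet=1 acc=0x1B bytes_emitted=3
After char 5 ('h'=33): chars_in_quartet=2 acc=0x6E1 bytes_emitted=3
After char 6 ('1'=53): chars_in_quartet=3 acc=0x1B875 bytes_emitted=3
After char 7 ('x'=49): chars_in_quartet=4 acc=0x6E1D71 -> emit 6E 1D 71, reset; bytes_emitted=6
After char 8 ('n'=39): chars_in_quartet=1 acc=0x27 bytes_emitted=6
After char 9 ('R'=17): chars_in_quartet=2 acc=0x9D1 bytes_emitted=6
After char 10 ('c'=28): chars_in_quartet=3 acc=0x2745C bytes_emitted=6
After char 11 ('i'=34): chars_in_quartet=4 acc=0x9D1722 -> emit 9D 17 22, reset; bytes_emitted=9
After char 12 ('u'=46): chars_in_quartet=1 acc=0x2E bytes_emitted=9
After char 13 ('Q'=16): chars_in_quartet=2 acc=0xB90 bytes_emitted=9
Padding '==': partial quartet acc=0xB90 -> emit B9; bytes_emitted=10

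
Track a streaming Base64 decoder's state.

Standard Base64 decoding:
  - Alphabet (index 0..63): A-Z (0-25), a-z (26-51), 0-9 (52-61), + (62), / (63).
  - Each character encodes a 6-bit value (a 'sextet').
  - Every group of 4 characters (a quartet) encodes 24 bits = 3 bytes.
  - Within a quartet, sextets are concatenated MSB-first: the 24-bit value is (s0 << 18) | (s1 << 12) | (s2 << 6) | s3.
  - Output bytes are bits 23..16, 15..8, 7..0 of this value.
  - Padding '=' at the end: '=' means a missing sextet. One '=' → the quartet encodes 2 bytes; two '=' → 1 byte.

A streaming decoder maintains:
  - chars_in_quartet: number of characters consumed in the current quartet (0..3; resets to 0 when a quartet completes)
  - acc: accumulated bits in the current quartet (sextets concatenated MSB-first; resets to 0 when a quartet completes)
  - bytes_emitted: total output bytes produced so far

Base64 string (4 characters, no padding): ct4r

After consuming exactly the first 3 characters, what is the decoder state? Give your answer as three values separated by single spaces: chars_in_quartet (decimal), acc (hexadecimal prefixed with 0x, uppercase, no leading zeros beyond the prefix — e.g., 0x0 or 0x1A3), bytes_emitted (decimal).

Answer: 3 0x1CB78 0

Derivation:
After char 0 ('c'=28): chars_in_quartet=1 acc=0x1C bytes_emitted=0
After char 1 ('t'=45): chars_in_quartet=2 acc=0x72D bytes_emitted=0
After char 2 ('4'=56): chars_in_quartet=3 acc=0x1CB78 bytes_emitted=0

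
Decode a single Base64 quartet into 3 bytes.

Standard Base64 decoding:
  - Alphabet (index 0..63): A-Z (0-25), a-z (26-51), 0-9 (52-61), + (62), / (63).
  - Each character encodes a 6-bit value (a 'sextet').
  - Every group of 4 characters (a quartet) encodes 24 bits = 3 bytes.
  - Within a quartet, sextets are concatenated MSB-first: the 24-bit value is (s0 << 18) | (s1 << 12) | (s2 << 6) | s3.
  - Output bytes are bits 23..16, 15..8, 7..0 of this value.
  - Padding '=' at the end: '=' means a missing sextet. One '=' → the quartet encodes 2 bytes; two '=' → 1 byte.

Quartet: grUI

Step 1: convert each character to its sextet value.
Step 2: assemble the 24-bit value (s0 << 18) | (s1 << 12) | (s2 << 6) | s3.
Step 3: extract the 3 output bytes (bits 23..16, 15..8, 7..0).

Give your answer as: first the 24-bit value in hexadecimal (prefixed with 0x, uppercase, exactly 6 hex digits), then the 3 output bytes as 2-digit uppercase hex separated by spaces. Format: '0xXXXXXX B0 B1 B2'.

Answer: 0x82B508 82 B5 08

Derivation:
Sextets: g=32, r=43, U=20, I=8
24-bit: (32<<18) | (43<<12) | (20<<6) | 8
      = 0x800000 | 0x02B000 | 0x000500 | 0x000008
      = 0x82B508
Bytes: (v>>16)&0xFF=82, (v>>8)&0xFF=B5, v&0xFF=08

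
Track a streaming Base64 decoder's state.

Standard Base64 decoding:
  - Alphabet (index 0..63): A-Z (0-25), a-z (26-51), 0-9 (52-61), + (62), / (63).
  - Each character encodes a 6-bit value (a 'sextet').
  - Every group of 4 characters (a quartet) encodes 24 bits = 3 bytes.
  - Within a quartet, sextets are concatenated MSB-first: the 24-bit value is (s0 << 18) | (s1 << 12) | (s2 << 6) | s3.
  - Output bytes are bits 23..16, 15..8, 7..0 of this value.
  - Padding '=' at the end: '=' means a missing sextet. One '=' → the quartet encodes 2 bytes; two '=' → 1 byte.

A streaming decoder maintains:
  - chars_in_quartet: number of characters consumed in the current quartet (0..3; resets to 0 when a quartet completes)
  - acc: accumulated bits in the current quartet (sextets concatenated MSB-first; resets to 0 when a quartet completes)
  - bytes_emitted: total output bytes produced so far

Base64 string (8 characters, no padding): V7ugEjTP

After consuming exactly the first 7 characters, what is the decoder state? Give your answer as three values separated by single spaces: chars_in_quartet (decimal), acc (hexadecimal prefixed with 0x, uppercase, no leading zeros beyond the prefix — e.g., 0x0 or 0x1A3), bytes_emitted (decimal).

After char 0 ('V'=21): chars_in_quartet=1 acc=0x15 bytes_emitted=0
After char 1 ('7'=59): chars_in_quartet=2 acc=0x57B bytes_emitted=0
After char 2 ('u'=46): chars_in_quartet=3 acc=0x15EEE bytes_emitted=0
After char 3 ('g'=32): chars_in_quartet=4 acc=0x57BBA0 -> emit 57 BB A0, reset; bytes_emitted=3
After char 4 ('E'=4): chars_in_quartet=1 acc=0x4 bytes_emitted=3
After char 5 ('j'=35): chars_in_quartet=2 acc=0x123 bytes_emitted=3
After char 6 ('T'=19): chars_in_quartet=3 acc=0x48D3 bytes_emitted=3

Answer: 3 0x48D3 3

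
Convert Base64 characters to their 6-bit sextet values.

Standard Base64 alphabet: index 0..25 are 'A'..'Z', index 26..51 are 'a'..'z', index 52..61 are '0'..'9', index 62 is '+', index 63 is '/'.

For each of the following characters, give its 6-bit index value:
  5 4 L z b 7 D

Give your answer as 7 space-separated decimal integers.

'5': 0..9 range, 52 + ord('5') − ord('0') = 57
'4': 0..9 range, 52 + ord('4') − ord('0') = 56
'L': A..Z range, ord('L') − ord('A') = 11
'z': a..z range, 26 + ord('z') − ord('a') = 51
'b': a..z range, 26 + ord('b') − ord('a') = 27
'7': 0..9 range, 52 + ord('7') − ord('0') = 59
'D': A..Z range, ord('D') − ord('A') = 3

Answer: 57 56 11 51 27 59 3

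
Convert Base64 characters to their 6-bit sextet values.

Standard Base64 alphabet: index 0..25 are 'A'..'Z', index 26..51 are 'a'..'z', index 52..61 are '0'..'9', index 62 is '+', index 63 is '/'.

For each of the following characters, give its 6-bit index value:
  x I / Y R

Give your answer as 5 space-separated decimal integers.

Answer: 49 8 63 24 17

Derivation:
'x': a..z range, 26 + ord('x') − ord('a') = 49
'I': A..Z range, ord('I') − ord('A') = 8
'/': index 63
'Y': A..Z range, ord('Y') − ord('A') = 24
'R': A..Z range, ord('R') − ord('A') = 17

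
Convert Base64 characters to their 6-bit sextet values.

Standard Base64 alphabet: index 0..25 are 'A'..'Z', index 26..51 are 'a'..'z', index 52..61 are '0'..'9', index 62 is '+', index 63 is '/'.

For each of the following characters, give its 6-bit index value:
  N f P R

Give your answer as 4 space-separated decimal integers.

Answer: 13 31 15 17

Derivation:
'N': A..Z range, ord('N') − ord('A') = 13
'f': a..z range, 26 + ord('f') − ord('a') = 31
'P': A..Z range, ord('P') − ord('A') = 15
'R': A..Z range, ord('R') − ord('A') = 17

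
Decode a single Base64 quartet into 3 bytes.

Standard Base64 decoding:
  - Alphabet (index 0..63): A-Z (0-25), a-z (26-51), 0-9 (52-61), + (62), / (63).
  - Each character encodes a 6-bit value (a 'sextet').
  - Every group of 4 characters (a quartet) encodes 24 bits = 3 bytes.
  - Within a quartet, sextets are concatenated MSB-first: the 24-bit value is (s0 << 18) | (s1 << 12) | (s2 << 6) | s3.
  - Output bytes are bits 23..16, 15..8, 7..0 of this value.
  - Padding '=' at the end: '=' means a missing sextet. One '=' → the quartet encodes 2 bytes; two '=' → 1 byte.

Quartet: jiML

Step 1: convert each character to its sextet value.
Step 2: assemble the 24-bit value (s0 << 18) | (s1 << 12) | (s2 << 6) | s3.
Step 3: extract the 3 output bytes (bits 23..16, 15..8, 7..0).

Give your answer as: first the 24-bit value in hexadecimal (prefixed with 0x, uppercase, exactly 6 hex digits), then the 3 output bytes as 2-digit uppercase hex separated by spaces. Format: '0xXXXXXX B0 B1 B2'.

Sextets: j=35, i=34, M=12, L=11
24-bit: (35<<18) | (34<<12) | (12<<6) | 11
      = 0x8C0000 | 0x022000 | 0x000300 | 0x00000B
      = 0x8E230B
Bytes: (v>>16)&0xFF=8E, (v>>8)&0xFF=23, v&0xFF=0B

Answer: 0x8E230B 8E 23 0B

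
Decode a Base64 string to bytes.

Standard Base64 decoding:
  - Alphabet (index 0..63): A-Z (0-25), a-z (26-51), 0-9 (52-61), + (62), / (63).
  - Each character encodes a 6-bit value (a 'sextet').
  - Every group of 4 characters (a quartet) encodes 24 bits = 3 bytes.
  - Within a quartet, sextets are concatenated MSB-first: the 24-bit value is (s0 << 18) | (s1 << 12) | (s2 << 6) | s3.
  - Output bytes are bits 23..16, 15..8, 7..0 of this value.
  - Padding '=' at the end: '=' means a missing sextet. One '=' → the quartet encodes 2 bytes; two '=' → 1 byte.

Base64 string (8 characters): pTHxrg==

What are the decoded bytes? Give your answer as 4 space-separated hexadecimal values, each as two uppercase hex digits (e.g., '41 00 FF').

Answer: A5 31 F1 AE

Derivation:
After char 0 ('p'=41): chars_in_quartet=1 acc=0x29 bytes_emitted=0
After char 1 ('T'=19): chars_in_quartet=2 acc=0xA53 bytes_emitted=0
After char 2 ('H'=7): chars_in_quartet=3 acc=0x294C7 bytes_emitted=0
After char 3 ('x'=49): chars_in_quartet=4 acc=0xA531F1 -> emit A5 31 F1, reset; bytes_emitted=3
After char 4 ('r'=43): chars_in_quartet=1 acc=0x2B bytes_emitted=3
After char 5 ('g'=32): chars_in_quartet=2 acc=0xAE0 bytes_emitted=3
Padding '==': partial quartet acc=0xAE0 -> emit AE; bytes_emitted=4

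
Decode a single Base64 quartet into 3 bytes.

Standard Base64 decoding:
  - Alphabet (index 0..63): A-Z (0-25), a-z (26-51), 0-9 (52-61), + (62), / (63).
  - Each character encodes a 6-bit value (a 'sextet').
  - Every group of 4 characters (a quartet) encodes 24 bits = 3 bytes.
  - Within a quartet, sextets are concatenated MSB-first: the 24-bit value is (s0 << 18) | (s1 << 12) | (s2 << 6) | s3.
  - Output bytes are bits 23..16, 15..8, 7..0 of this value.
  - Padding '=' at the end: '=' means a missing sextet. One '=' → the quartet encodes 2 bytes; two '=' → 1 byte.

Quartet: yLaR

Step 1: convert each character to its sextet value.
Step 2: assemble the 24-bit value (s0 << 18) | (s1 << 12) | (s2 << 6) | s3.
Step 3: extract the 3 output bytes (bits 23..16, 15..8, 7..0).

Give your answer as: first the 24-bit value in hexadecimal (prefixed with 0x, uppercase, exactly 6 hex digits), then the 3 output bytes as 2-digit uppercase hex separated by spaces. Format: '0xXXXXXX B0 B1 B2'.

Sextets: y=50, L=11, a=26, R=17
24-bit: (50<<18) | (11<<12) | (26<<6) | 17
      = 0xC80000 | 0x00B000 | 0x000680 | 0x000011
      = 0xC8B691
Bytes: (v>>16)&0xFF=C8, (v>>8)&0xFF=B6, v&0xFF=91

Answer: 0xC8B691 C8 B6 91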